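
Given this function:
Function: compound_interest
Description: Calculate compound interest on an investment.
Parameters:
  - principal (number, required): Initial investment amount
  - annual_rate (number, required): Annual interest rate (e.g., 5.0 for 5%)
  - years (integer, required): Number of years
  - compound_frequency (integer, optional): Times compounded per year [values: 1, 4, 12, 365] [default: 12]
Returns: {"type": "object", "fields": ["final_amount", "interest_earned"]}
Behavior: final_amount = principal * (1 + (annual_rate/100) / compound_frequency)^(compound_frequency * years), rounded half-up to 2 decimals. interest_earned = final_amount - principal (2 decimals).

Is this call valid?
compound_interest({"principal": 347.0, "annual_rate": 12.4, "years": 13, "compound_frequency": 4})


Checking all required parameters present and types match... All valid.
Valid


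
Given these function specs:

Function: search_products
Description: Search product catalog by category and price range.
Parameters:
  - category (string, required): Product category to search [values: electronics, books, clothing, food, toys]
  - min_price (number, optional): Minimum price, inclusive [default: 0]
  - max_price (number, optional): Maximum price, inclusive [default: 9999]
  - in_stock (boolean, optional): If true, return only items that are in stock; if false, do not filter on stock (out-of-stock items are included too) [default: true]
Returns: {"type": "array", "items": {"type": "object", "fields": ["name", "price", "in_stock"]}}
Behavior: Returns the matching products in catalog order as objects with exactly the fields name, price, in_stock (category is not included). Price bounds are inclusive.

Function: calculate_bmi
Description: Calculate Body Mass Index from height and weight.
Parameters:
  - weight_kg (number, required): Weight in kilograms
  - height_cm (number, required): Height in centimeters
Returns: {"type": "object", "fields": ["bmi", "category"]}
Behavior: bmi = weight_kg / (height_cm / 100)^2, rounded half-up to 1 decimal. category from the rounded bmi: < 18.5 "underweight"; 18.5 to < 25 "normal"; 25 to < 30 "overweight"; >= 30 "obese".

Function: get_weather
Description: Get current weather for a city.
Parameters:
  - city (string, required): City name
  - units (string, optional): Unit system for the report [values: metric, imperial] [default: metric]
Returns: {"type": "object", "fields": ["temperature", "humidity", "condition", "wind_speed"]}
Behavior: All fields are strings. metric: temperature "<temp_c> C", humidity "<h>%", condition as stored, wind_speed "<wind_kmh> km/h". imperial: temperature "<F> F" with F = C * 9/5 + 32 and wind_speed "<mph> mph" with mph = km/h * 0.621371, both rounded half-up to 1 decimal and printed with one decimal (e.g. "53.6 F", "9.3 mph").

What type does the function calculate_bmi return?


The calculate_bmi spec declares Returns: {"type": "object", "fields": ["bmi", "category"]}
Type:
object


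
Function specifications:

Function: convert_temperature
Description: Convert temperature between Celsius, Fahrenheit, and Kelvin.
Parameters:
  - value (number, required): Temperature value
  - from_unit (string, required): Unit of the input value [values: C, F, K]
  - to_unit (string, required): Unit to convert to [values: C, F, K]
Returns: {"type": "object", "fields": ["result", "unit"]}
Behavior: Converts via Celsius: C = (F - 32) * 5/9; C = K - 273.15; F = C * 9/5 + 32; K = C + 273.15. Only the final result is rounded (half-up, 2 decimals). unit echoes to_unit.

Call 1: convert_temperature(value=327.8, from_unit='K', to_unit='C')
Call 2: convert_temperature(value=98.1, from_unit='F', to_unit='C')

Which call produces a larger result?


Call 1:
  To C: 327.8 - 273.15 = 54.65
  Target is C: 54.65
  Round to 2 decimals: 54.65
  -> 54.65 C
Call 2:
  To C: (98.1 - 32) * 5/9 = 36.722222
  Target is C: 36.722222
  Round to 2 decimals: 36.72
  -> 36.72 C
Call 1 (54.65 C)


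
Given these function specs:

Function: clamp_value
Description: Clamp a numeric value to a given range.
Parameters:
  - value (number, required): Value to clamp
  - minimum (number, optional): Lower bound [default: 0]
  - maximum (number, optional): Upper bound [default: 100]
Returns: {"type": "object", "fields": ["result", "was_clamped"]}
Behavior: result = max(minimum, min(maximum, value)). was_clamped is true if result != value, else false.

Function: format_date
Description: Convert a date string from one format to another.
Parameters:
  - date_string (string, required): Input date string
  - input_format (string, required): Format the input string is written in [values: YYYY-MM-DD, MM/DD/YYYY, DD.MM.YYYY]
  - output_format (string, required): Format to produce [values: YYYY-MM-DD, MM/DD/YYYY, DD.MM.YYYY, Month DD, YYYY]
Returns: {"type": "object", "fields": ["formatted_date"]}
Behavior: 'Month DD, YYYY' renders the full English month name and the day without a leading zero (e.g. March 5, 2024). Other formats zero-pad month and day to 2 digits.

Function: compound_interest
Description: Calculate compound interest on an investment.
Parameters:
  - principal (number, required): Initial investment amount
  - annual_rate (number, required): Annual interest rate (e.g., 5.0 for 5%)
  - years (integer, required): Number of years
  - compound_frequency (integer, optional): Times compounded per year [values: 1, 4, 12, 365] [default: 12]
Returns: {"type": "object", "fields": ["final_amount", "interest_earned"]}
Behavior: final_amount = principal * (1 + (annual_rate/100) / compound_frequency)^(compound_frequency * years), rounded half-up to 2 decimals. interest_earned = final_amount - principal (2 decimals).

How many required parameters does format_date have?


Parameters of format_date: date_string (required), input_format (required), output_format (required)
Required count:
3


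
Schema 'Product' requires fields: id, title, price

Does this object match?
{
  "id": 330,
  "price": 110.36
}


Checking required fields...
Missing: title
Invalid - missing required field 'title'


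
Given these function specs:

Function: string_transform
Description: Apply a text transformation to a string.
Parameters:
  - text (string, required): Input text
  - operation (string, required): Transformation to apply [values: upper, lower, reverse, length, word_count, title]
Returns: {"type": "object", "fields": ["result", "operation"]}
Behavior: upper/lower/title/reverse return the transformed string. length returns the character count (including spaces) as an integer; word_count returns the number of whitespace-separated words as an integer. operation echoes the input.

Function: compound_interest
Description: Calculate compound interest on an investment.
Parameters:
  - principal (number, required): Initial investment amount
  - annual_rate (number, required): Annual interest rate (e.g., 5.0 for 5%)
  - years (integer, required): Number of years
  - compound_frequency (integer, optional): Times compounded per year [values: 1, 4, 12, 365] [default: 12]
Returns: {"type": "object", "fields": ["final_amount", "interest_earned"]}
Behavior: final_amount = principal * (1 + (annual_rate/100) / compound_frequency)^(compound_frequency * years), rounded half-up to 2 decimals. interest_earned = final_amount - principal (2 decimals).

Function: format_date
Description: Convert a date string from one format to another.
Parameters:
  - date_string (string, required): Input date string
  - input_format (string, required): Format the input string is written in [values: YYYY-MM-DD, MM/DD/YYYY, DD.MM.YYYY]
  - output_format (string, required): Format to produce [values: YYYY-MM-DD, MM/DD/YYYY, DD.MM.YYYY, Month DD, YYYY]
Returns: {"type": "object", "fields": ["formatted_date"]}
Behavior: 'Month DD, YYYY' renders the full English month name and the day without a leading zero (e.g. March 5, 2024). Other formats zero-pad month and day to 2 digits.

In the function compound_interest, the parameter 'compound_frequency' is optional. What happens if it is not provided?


The compound_interest spec declares:
  - compound_frequency (integer, optional): Times compounded per year [values: 1, 4, 12, 365] [default: 12]
It defaults to 12


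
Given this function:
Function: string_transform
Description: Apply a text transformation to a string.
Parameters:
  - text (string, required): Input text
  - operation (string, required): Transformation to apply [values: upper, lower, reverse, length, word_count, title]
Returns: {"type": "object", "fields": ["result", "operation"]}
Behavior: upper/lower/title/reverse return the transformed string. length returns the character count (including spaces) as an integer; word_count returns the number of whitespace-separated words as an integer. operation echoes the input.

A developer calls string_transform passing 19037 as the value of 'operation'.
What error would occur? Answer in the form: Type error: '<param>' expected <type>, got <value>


Spec: 'operation' is declared as string; 19037 is an integer.
Type error: 'operation' expected string, got 19037


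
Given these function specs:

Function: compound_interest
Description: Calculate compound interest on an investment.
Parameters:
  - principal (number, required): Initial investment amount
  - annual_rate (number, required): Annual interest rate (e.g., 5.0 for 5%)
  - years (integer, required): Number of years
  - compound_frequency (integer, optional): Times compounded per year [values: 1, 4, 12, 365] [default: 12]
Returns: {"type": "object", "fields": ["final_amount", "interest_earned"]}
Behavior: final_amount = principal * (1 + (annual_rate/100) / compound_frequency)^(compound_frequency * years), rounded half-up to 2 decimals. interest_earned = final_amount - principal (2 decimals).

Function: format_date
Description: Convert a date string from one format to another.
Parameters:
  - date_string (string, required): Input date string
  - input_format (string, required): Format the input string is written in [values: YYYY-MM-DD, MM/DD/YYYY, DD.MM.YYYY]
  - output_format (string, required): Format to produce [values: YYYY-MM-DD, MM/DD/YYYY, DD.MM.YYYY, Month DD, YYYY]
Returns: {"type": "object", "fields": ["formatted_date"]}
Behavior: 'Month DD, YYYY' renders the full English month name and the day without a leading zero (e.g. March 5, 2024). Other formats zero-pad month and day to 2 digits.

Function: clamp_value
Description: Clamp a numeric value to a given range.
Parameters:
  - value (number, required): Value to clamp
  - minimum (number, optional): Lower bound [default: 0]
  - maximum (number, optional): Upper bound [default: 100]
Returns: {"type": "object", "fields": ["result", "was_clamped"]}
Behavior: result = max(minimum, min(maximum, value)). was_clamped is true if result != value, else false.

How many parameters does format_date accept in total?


Parameters of format_date: date_string (required), input_format (required), output_format (required)
Total:
3


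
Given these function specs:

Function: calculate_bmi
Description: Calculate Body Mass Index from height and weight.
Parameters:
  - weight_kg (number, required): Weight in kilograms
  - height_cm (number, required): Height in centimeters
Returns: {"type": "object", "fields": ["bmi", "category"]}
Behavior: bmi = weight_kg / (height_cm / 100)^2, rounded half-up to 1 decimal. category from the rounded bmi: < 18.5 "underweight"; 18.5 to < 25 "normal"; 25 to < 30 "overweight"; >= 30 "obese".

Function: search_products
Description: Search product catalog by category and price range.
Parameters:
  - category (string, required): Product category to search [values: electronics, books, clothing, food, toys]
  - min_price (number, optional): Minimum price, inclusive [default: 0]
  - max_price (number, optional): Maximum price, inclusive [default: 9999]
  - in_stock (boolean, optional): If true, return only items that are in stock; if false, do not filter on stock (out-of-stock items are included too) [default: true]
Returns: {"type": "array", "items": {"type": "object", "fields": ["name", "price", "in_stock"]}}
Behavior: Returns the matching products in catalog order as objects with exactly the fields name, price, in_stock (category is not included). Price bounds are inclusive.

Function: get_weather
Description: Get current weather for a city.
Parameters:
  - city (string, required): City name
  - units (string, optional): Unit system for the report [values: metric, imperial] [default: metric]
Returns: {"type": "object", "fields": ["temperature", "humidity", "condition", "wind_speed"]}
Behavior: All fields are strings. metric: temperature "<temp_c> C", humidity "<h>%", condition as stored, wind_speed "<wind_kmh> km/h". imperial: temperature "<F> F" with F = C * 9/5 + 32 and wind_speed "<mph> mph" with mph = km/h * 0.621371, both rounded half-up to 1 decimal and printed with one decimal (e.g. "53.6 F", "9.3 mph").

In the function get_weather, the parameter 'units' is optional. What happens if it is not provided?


The get_weather spec declares:
  - units (string, optional): Unit system for the report [values: metric, imperial] [default: metric]
It defaults to metric


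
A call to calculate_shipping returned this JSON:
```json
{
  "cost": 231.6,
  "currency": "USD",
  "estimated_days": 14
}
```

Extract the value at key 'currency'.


USD


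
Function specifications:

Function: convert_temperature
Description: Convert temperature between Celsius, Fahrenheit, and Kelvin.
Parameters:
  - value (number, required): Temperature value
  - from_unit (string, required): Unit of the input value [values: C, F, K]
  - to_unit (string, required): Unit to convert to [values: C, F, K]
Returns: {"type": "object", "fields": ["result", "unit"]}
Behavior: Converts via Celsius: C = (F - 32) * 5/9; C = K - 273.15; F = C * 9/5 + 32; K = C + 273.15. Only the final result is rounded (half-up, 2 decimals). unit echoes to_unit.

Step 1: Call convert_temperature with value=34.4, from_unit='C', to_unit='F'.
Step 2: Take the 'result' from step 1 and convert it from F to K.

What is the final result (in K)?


Step 1: convert_temperature(value=34.4, from_unit=C, to_unit=F)
  Input already in C: 34.4
  To F: 34.4 * 9/5 + 32 = 93.92
  Round to 2 decimals: 93.92
  -> result = 93.92 F
Step 2: convert_temperature(value=93.92, from_unit=F, to_unit=K)
  To C: (93.92 - 32) * 5/9 = 34.4
  To K: 34.4 + 273.15 = 307.55
  Round to 2 decimals: 307.55
  -> result = 307.55 K
307.55 K


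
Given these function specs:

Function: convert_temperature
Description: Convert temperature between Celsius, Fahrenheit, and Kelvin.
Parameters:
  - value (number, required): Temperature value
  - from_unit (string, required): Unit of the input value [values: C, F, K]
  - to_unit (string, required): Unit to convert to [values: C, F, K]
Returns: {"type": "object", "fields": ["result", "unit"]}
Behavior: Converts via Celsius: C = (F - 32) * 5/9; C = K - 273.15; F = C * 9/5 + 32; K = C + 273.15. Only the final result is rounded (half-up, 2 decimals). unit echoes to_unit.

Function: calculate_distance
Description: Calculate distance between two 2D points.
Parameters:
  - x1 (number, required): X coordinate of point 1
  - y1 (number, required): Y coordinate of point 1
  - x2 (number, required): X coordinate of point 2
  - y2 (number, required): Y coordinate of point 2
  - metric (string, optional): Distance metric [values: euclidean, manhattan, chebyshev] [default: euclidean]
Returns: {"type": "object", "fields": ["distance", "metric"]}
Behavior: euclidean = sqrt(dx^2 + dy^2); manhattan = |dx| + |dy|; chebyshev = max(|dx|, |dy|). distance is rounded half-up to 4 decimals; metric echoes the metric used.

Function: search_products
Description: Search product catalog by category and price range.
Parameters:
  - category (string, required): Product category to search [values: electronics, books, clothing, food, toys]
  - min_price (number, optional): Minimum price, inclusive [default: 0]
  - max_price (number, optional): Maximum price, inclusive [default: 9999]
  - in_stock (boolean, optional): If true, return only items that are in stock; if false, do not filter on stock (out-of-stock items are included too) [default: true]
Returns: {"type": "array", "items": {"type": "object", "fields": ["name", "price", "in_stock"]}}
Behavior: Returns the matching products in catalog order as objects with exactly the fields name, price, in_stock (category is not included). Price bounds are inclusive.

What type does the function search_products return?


The search_products spec declares Returns: {"type": "array", "items": {"type": "object", "fields": ["name", "price", "in_stock"]}}
Type:
array


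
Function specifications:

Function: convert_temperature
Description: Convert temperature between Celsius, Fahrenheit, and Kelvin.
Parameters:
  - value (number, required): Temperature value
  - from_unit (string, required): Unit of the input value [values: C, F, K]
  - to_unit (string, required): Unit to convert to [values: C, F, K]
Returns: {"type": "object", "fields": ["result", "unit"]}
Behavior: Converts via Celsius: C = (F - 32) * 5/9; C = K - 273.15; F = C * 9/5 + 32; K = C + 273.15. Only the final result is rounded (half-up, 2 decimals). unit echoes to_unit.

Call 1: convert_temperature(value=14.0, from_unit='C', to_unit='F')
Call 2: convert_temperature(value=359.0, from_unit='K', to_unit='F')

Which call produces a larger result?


Call 1:
  Input already in C: 14
  To F: 14 * 9/5 + 32 = 57.2
  Round to 2 decimals: 57.2
  -> 57.2 F
Call 2:
  To C: 359 - 273.15 = 85.85
  To F: 85.85 * 9/5 + 32 = 186.53
  Round to 2 decimals: 186.53
  -> 186.53 F
Call 2 (186.53 F)


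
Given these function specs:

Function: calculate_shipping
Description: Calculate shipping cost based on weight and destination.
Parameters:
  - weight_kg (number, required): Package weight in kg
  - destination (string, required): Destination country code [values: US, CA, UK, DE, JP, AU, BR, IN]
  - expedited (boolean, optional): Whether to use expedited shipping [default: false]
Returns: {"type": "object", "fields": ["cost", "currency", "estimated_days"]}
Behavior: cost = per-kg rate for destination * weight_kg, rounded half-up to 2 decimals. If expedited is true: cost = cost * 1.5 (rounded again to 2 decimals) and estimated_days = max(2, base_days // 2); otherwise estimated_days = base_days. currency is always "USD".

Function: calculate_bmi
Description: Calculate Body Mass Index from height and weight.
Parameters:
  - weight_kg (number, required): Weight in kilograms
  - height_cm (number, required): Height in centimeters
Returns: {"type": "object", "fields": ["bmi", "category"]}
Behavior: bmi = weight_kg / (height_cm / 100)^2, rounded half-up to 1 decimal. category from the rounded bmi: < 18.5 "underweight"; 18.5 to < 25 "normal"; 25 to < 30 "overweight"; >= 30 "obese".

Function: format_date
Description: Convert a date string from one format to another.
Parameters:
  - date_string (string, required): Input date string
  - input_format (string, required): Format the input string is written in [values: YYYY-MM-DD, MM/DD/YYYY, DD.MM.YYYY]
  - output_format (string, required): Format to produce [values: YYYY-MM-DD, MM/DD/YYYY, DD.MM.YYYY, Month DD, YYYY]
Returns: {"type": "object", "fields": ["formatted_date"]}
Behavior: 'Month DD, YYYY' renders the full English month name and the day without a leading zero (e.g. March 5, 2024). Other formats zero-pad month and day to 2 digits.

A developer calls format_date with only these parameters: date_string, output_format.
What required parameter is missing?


Required parameters: date_string, input_format, output_format
Provided: date_string, output_format
Missing: input_format
input_format


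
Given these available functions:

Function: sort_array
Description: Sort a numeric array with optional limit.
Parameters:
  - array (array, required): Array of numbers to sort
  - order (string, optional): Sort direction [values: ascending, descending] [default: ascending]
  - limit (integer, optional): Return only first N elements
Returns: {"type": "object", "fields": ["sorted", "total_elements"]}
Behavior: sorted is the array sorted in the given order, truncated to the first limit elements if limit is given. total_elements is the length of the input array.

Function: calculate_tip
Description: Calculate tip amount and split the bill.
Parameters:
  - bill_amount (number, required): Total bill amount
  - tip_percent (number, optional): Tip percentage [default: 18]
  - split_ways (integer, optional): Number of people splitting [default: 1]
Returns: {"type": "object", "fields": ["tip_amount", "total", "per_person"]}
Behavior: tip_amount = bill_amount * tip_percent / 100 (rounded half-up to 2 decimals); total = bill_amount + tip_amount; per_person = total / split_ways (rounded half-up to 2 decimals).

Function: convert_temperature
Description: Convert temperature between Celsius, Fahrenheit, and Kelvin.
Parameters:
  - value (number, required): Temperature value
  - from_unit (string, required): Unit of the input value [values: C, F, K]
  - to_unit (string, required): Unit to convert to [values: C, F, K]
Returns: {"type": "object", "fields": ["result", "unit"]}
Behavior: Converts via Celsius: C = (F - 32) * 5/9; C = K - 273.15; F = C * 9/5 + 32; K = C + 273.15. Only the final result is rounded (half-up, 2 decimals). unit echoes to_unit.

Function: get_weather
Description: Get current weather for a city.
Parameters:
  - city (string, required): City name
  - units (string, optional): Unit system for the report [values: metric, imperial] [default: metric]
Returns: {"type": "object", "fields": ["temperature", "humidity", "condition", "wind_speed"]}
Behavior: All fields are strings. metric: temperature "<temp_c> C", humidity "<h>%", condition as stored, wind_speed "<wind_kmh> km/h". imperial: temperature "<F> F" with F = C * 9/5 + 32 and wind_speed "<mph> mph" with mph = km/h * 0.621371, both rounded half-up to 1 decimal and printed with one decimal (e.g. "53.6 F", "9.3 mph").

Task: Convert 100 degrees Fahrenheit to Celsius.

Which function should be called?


The task needs a function whose description is: Convert temperature between Celsius, Fahrenheit, and Kelvin.
convert_temperature


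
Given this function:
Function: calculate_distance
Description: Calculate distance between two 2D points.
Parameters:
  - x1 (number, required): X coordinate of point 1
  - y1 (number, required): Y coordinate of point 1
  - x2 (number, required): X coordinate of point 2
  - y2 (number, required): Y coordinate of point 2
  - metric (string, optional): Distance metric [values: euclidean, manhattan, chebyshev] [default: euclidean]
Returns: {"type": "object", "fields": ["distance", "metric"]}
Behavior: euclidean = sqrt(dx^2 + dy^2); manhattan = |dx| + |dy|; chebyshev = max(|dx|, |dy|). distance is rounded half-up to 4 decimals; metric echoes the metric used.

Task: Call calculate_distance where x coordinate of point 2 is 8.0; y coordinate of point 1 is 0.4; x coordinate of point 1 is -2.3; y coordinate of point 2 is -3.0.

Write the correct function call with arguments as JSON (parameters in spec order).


Mapping each described value to its parameter name:
  'X coordinate of point 2' -> x2 = 8.0
  'Y coordinate of point 1' -> y1 = 0.4
  'X coordinate of point 1' -> x1 = -2.3
  'Y coordinate of point 2' -> y2 = -3.0
calculate_distance({"x1": -2.3, "y1": 0.4, "x2": 8.0, "y2": -3.0})


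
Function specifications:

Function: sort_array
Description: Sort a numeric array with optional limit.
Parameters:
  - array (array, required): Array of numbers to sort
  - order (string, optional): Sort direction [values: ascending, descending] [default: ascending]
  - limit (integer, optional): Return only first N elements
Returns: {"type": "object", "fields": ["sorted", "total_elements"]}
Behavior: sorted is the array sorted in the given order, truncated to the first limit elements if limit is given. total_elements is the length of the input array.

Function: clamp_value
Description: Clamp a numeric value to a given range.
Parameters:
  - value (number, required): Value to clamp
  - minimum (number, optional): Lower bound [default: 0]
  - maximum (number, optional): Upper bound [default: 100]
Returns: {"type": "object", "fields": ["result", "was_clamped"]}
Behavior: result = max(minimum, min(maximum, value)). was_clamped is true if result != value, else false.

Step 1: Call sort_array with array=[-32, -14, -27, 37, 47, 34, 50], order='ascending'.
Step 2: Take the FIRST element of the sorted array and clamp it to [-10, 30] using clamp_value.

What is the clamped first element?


Step 1: sort_array(order=ascending)
  sorted: [-32, -27, -14, 34, 37, 47, 50]
  -> first element = -32
Step 2: clamp_value(value=-32, minimum=-10, maximum=30)
  result = max(-10, min(30, -32)) = max(-10, -32) = -10
  was_clamped = (-10 != -32) = true
  -> result = -10
-10


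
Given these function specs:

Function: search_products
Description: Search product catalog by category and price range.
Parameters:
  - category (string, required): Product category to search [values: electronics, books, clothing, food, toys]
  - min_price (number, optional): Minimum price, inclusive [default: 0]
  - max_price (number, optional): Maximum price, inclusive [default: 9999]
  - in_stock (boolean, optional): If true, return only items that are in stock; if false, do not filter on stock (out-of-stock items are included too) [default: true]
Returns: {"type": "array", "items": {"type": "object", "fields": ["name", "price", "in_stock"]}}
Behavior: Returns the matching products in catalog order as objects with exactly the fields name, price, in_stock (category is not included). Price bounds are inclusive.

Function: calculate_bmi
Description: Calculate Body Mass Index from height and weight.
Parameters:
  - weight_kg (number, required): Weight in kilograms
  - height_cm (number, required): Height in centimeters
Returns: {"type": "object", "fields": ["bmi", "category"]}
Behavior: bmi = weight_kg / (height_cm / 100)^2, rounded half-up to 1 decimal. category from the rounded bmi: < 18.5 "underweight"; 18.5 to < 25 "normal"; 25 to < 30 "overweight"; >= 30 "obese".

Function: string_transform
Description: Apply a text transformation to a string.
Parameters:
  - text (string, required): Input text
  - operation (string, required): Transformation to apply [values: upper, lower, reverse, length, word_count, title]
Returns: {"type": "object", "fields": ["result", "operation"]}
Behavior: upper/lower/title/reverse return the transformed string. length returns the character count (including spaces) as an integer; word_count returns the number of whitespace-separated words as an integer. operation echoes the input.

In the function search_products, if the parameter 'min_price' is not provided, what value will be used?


The search_products spec declares:
  - min_price (number, optional): Minimum price, inclusive [default: 0]
Default:
0


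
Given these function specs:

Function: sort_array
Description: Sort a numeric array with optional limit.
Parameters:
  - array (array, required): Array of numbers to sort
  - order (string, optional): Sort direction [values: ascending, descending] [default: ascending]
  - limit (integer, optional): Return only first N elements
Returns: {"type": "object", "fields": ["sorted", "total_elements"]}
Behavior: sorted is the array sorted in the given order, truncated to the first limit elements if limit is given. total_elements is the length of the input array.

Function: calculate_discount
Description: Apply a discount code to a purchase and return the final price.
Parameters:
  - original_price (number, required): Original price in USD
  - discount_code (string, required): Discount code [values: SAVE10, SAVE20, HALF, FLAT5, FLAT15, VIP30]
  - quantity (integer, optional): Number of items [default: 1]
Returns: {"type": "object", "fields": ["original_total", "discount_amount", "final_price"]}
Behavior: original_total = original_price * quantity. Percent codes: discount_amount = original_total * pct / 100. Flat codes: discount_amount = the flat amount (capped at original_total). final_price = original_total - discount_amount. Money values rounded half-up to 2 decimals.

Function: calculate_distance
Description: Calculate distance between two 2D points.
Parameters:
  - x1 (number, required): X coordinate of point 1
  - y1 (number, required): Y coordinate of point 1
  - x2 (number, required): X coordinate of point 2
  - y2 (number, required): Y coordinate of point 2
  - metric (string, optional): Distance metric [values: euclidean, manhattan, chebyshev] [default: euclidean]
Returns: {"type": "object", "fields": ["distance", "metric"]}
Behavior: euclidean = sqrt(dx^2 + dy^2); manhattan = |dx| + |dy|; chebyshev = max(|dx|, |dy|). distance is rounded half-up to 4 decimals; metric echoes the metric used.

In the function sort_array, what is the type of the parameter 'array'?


The sort_array spec declares:
  - array (array, required): Array of numbers to sort
Type:
array


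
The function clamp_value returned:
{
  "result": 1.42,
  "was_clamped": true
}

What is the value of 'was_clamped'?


true


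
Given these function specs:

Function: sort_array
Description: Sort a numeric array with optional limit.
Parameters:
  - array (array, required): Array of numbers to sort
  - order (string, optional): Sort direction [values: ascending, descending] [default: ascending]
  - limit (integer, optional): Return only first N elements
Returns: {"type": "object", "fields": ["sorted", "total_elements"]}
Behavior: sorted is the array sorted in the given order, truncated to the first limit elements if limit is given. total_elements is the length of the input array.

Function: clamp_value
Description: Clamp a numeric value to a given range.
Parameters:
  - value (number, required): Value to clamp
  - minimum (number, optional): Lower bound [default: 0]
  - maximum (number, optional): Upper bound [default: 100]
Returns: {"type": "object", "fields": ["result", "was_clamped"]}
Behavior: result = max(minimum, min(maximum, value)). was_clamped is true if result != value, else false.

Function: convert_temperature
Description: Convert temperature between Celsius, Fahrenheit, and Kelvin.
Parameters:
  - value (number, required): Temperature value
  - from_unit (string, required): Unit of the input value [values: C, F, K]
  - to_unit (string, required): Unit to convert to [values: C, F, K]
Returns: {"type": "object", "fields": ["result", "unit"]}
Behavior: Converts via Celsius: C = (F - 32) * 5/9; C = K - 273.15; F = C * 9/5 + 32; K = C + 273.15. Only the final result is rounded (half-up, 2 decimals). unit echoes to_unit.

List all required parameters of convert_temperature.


Parameters of convert_temperature and their required/optional flag:
  value: required
  from_unit: required
  to_unit: required
from_unit, to_unit, value


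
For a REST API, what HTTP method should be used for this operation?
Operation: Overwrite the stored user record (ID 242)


GET = read, POST = create, PUT = update/replace, DELETE = remove
This operation is an update/replace.
PUT


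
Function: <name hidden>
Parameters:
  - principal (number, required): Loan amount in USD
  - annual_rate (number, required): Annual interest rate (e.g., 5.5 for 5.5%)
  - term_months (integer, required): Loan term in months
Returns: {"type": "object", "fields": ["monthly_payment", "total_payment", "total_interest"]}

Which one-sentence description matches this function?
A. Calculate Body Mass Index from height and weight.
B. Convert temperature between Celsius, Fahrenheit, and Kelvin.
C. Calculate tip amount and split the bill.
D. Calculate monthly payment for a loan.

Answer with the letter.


Parameters principal, annual_rate, term_months and return ["monthly_payment", "total_payment", "total_interest"] fit: Calculate monthly payment for a loan.
D


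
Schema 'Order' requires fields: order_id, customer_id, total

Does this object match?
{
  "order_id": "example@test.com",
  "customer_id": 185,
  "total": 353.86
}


Checking required fields... All present.
Valid - all required fields present


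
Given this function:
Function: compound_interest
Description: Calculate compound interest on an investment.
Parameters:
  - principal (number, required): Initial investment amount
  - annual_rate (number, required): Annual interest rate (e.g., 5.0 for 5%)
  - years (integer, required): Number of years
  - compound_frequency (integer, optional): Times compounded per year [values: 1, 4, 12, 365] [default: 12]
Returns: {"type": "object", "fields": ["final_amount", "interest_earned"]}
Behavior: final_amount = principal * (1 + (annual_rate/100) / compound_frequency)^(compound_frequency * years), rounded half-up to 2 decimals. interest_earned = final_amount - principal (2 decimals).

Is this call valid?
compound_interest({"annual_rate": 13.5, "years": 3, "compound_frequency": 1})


Checking required parameters...
Missing required parameter: principal
Invalid - missing required parameter 'principal'


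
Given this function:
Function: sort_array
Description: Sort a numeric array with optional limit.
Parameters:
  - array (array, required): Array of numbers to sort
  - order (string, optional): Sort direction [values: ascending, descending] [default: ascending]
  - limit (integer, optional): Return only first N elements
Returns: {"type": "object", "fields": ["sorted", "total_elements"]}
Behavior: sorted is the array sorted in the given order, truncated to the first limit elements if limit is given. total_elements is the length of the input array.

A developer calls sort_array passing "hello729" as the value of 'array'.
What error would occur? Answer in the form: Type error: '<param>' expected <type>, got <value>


Spec: 'array' is declared as array; "hello729" is a string.
Type error: 'array' expected array, got "hello729"


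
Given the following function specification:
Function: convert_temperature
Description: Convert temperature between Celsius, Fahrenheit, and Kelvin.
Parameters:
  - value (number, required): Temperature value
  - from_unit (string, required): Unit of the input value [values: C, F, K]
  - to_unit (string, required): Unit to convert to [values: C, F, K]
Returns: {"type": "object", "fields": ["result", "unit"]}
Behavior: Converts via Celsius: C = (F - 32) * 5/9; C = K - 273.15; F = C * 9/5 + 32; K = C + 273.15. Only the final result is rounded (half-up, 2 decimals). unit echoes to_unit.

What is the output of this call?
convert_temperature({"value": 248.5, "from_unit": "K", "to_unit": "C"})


To C: 248.5 - 273.15 = -24.65
Target is C: -24.65
Round to 2 decimals: -24.65
Output:
{"result": -24.65, "unit": "C"}


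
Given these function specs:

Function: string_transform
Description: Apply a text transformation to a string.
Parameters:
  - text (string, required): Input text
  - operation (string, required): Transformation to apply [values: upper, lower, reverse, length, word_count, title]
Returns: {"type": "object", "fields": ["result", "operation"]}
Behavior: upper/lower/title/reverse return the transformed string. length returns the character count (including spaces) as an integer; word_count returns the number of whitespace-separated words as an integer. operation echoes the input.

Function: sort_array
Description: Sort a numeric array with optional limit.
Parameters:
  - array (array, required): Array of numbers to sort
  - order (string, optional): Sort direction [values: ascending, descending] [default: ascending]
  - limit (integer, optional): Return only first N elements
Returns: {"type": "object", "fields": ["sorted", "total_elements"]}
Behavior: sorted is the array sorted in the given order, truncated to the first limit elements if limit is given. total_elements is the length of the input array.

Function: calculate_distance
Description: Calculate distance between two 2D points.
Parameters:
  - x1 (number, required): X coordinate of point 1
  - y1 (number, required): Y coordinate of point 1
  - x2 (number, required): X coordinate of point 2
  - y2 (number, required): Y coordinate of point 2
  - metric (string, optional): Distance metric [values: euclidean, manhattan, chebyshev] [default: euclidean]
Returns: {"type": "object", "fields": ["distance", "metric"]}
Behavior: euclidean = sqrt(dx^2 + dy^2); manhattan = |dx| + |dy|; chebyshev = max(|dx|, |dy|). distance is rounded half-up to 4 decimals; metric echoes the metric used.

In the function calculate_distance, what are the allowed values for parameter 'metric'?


The calculate_distance spec declares:
  - metric (string, optional): Distance metric [values: euclidean, manhattan, chebyshev] [default: euclidean]
Allowed values:
euclidean, manhattan, chebyshev


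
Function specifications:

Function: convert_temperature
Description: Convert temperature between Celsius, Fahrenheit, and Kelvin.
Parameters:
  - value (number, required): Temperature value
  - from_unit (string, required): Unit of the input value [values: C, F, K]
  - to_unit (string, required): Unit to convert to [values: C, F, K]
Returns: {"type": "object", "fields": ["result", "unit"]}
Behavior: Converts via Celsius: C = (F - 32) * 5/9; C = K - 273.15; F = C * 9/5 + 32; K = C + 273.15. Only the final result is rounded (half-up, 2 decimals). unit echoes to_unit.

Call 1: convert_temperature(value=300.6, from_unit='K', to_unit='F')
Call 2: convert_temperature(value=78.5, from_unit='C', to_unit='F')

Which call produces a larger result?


Call 1:
  To C: 300.6 - 273.15 = 27.45
  To F: 27.45 * 9/5 + 32 = 81.41
  Round to 2 decimals: 81.41
  -> 81.41 F
Call 2:
  Input already in C: 78.5
  To F: 78.5 * 9/5 + 32 = 173.3
  Round to 2 decimals: 173.3
  -> 173.3 F
Call 2 (173.3 F)


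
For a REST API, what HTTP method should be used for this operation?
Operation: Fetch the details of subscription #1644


GET = read, POST = create, PUT = update/replace, DELETE = remove
This operation is a read.
GET


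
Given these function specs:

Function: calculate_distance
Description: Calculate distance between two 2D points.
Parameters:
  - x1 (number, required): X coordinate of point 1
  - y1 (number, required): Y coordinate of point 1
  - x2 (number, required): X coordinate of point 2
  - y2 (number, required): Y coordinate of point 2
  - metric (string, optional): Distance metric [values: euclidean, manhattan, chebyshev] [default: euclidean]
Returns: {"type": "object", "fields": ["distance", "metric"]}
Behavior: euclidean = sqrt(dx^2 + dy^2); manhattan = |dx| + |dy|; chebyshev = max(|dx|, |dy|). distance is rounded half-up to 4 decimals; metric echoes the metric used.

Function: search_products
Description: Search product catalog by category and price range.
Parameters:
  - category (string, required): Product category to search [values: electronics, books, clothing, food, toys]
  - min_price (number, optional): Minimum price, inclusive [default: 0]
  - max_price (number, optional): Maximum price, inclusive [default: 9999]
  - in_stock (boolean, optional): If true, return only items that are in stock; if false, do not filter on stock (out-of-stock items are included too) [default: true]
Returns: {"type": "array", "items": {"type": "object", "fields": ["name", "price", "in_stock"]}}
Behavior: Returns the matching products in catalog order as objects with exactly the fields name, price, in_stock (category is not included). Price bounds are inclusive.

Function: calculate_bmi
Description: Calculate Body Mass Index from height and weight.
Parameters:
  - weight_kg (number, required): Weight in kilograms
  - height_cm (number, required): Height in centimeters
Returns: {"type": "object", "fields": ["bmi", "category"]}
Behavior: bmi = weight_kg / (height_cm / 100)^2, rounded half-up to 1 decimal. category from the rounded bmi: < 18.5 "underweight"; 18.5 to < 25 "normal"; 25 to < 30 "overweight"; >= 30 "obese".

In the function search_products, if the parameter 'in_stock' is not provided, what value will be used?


The search_products spec declares:
  - in_stock (boolean, optional): If true, return only items that are in stock; if false, do not filter on stock (out-of-stock items are included too) [default: true]
Default:
true


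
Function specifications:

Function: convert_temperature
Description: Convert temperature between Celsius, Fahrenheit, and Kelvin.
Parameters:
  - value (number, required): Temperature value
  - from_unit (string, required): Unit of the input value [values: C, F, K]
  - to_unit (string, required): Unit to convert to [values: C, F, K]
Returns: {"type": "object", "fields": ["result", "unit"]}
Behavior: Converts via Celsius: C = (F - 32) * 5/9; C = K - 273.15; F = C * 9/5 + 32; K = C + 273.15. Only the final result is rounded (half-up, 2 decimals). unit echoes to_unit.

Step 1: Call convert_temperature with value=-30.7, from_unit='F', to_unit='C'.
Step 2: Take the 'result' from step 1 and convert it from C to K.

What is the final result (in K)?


Step 1: convert_temperature(value=-30.7, from_unit=F, to_unit=C)
  To C: (-30.7 - 32) * 5/9 = -34.833333
  Target is C: -34.833333
  Round to 2 decimals: -34.83
  -> result = -34.83 C
Step 2: convert_temperature(value=-34.83, from_unit=C, to_unit=K)
  Input already in C: -34.83
  To K: -34.83 + 273.15 = 238.32
  Round to 2 decimals: 238.32
  -> result = 238.32 K
238.32 K
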